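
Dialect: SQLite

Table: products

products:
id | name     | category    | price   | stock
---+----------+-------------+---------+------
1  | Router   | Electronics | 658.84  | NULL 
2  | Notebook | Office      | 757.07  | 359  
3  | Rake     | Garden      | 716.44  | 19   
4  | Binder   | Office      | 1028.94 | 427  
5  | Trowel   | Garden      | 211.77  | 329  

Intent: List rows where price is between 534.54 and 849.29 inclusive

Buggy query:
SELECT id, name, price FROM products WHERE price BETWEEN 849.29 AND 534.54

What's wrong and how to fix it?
Bug: BETWEEN expects the lower bound first; with 849.29 AND 534.54 the range is empty

Fix: Write BETWEEN 534.54 AND 849.29

Corrected query:
SELECT id, name, price FROM products WHERE price BETWEEN 534.54 AND 849.29

Result:
id | name     | price 
---+----------+-------
1  | Router   | 658.84
2  | Notebook | 757.07
3  | Rake     | 716.44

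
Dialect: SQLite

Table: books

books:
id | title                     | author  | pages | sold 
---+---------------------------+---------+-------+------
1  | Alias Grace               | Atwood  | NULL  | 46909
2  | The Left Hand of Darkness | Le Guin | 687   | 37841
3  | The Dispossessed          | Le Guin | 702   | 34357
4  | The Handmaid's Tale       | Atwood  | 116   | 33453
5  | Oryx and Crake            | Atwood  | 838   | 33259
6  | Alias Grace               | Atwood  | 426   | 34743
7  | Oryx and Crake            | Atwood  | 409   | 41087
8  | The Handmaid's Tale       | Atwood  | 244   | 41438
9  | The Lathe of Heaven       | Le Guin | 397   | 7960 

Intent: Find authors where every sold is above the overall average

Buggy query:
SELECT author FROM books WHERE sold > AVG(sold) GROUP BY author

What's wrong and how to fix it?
Bug: AVG() is an aggregate; it can't sit directly in WHERE

Fix: Use a subquery for AVG and a HAVING MIN(...) filter so the condition holds for every row in the group

Corrected query:
SELECT author FROM books GROUP BY author HAVING MIN(sold) > (SELECT AVG(sold) FROM books)

Result:
(no rows)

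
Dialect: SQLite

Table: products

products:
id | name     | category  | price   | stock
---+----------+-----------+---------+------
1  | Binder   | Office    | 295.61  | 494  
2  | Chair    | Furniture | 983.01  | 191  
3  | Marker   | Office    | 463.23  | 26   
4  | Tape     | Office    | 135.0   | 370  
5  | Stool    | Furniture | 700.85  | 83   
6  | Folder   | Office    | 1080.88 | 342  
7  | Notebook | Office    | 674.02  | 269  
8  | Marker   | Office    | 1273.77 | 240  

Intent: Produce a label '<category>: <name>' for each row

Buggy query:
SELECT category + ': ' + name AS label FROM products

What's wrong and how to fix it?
Bug: '+' is numeric addition; on text columns SQLite converts them to 0 instead of concatenating

Fix: Replace + with || to concatenate text

Corrected query:
SELECT category || ': ' || name AS label FROM products

Result:
label           
----------------
Office: Binder  
Furniture: Chair
Office: Marker  
Office: Tape    
Furniture: Stool
Office: Folder  
Office: Notebook
Office: Marker  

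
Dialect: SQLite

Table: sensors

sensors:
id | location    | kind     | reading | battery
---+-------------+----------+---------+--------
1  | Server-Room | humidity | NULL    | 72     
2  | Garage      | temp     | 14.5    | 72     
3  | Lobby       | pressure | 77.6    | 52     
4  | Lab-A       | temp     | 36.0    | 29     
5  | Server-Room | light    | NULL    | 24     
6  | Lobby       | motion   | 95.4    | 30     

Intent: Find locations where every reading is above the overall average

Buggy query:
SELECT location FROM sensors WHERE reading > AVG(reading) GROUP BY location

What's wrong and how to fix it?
Bug: AVG() is an aggregate; it can't sit directly in WHERE

Fix: Use a subquery for AVG and a HAVING MIN(...) filter so the condition holds for every row in the group

Corrected query:
SELECT location FROM sensors GROUP BY location HAVING MIN(reading) > (SELECT AVG(reading) FROM sensors)

Result:
location
--------
Lobby   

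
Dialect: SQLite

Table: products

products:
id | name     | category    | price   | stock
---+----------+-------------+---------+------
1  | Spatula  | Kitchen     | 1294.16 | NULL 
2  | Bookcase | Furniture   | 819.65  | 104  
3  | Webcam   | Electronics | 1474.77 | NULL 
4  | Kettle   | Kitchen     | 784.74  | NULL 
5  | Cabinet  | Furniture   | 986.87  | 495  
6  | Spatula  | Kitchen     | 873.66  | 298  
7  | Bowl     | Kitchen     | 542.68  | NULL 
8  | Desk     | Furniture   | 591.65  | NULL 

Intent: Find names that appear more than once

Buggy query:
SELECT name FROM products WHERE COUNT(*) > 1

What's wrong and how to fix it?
Bug: WHERE can't reference COUNT(*); aggregates are computed after WHERE

Fix: GROUP BY name, then filter groups with HAVING COUNT(*) > 1

Corrected query:
SELECT name FROM products GROUP BY name HAVING COUNT(*) > 1

Result:
name   
-------
Spatula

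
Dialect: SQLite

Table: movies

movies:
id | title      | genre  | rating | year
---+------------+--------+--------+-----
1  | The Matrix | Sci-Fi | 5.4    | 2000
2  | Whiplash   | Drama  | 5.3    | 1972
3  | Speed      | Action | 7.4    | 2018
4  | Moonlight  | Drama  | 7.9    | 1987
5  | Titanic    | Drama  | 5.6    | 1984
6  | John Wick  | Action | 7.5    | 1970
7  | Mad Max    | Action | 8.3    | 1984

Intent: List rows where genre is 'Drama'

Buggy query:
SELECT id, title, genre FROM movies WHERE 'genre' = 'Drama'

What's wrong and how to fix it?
Bug: Single quotes denote string literals in SQL; the column name is being compared as a constant string

Fix: Remove the quotes around the column name (or use double quotes for an identifier)

Corrected query:
SELECT id, title, genre FROM movies WHERE genre = 'Drama'

Result:
id | title     | genre
---+-----------+------
2  | Whiplash  | Drama
4  | Moonlight | Drama
5  | Titanic   | Drama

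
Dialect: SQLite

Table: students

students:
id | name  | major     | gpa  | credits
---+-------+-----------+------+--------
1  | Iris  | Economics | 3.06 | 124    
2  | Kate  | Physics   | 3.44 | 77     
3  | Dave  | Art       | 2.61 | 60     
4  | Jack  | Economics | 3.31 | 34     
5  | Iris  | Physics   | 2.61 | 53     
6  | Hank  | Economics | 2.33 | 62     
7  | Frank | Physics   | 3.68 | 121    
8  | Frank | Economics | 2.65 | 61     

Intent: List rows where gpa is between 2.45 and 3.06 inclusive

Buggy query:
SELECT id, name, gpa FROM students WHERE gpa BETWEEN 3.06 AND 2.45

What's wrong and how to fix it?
Bug: BETWEEN expects the lower bound first; with 3.06 AND 2.45 the range is empty

Fix: Swap the bounds so the smaller value comes first

Corrected query:
SELECT id, name, gpa FROM students WHERE gpa BETWEEN 2.45 AND 3.06

Result:
id | name  | gpa 
---+-------+-----
1  | Iris  | 3.06
3  | Dave  | 2.61
5  | Iris  | 2.61
8  | Frank | 2.65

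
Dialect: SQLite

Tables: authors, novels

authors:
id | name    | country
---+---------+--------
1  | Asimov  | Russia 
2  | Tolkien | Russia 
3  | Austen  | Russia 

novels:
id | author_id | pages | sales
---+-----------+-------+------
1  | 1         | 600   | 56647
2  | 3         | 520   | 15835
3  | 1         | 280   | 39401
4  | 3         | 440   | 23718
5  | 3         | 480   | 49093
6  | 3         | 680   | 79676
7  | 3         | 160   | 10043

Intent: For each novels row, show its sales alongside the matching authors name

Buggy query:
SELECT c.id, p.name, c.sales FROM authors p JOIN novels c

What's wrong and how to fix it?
Bug: Missing join condition: each novels row is matched to all authors rows instead of just its own

Fix: Specify the join condition linking the foreign key to the parent id

Corrected query:
SELECT c.id, p.name, c.sales FROM authors p JOIN novels c ON c.author_id = p.id

Result:
id | name   | sales
---+--------+------
1  | Asimov | 56647
2  | Austen | 15835
3  | Asimov | 39401
4  | Austen | 23718
5  | Austen | 49093
6  | Austen | 79676
7  | Austen | 10043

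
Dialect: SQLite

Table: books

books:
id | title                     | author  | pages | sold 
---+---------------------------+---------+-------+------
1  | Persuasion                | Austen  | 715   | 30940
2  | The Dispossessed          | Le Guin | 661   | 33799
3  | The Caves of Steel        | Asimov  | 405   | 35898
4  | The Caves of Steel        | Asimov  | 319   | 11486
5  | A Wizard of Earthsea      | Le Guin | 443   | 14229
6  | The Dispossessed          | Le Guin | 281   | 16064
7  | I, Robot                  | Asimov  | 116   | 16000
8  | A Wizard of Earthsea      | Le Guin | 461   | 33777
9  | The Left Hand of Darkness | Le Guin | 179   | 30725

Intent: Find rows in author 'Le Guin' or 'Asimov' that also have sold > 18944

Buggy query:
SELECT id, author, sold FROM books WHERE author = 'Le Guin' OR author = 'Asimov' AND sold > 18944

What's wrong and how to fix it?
Bug: AND binds tighter than OR, so this parses as author = 'Le Guin' OR (author = 'Asimov' AND sold > 18944)

Fix: Add parentheses around the OR so the AND applies to both alternatives

Corrected query:
SELECT id, author, sold FROM books WHERE (author = 'Le Guin' OR author = 'Asimov') AND sold > 18944

Result:
id | author  | sold 
---+---------+------
2  | Le Guin | 33799
3  | Asimov  | 35898
8  | Le Guin | 33777
9  | Le Guin | 30725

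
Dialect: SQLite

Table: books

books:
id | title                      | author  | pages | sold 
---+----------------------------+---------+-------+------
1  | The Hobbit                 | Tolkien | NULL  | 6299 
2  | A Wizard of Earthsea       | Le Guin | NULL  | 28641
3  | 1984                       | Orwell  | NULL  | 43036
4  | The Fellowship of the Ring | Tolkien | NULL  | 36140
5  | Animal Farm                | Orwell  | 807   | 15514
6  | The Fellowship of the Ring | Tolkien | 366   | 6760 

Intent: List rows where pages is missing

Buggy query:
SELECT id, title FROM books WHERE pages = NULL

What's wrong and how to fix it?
Bug: '= NULL' is always unknown in SQL three-valued logic, so no rows match

Fix: Replace '= NULL' with 'IS NULL'

Corrected query:
SELECT id, title FROM books WHERE pages IS NULL

Result:
id | title                     
---+---------------------------
1  | The Hobbit                
2  | A Wizard of Earthsea      
3  | 1984                      
4  | The Fellowship of the Ring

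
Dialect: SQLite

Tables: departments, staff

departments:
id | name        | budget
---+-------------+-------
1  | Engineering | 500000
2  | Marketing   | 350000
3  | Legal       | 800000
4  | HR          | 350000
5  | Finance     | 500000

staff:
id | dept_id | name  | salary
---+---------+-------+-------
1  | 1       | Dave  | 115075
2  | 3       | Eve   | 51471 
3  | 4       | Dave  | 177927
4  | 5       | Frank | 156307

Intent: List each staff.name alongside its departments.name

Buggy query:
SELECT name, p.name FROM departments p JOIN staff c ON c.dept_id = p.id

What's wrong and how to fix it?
Bug: Both tables have a 'name' column; the unqualified reference is ambiguous

Fix: Prefix ambiguous columns with the table alias

Corrected query:
SELECT c.name, p.name FROM departments p JOIN staff c ON c.dept_id = p.id

Result:
name  | name       
------+------------
Dave  | Engineering
Eve   | Legal      
Dave  | HR         
Frank | Finance    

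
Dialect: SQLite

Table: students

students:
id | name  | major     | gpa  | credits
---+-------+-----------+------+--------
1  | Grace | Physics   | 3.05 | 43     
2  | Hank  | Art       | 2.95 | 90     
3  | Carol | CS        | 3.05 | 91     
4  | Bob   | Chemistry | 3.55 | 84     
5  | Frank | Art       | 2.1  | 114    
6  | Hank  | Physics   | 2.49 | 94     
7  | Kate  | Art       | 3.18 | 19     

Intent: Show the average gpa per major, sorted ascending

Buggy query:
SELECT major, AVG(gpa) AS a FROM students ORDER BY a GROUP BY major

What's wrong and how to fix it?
Bug: ORDER BY appears before GROUP BY; SQL clause order requires GROUP BY first

Fix: Reorder: SELECT … FROM … GROUP BY … ORDER BY …

Corrected query:
SELECT major, AVG(gpa) AS a FROM students GROUP BY major ORDER BY a

Result:
major     | a       
----------+---------
Art       | 2.743333
Physics   | 2.77    
CS        | 3.05    
Chemistry | 3.55    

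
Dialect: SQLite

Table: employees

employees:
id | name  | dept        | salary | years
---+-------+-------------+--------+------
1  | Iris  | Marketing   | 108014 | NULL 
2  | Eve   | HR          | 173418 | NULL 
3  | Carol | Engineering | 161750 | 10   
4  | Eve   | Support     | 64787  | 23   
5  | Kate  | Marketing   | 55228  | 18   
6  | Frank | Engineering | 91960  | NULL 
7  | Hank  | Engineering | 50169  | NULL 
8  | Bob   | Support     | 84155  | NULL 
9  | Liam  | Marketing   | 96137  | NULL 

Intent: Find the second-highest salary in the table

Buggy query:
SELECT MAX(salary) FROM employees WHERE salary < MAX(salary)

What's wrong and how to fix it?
Bug: The inner MAX is an aggregate inside WHERE, which is not allowed

Fix: Put the inner MAX in a scalar subquery

Corrected query:
SELECT MAX(salary) FROM employees WHERE salary < (SELECT MAX(salary) FROM employees)

Result:
MAX(salary)
-----------
161750     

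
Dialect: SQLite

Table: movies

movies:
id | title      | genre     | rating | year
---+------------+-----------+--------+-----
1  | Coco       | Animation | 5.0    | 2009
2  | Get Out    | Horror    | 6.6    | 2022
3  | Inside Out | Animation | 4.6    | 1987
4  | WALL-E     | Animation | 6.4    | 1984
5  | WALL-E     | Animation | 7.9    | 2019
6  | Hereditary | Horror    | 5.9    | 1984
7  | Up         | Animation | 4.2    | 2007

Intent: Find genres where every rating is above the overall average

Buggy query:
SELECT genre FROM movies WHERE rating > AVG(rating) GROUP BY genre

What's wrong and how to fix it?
Bug: AVG() is an aggregate; it can't sit directly in WHERE

Fix: Use a subquery for AVG and a HAVING MIN(...) filter so the condition holds for every row in the group

Corrected query:
SELECT genre FROM movies GROUP BY genre HAVING MIN(rating) > (SELECT AVG(rating) FROM movies)

Result:
genre 
------
Horror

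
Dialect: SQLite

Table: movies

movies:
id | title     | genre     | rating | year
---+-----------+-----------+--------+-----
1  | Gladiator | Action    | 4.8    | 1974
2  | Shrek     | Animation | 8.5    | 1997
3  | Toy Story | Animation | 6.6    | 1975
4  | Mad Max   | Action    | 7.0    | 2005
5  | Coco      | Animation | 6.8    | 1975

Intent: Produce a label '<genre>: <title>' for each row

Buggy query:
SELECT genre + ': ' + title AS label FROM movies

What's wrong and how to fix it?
Bug: '+' is numeric addition; on text columns SQLite converts them to 0 instead of concatenating

Fix: Replace + with || to concatenate text

Corrected query:
SELECT genre || ': ' || title AS label FROM movies

Result:
label               
--------------------
Action: Gladiator   
Animation: Shrek    
Animation: Toy Story
Action: Mad Max     
Animation: Coco     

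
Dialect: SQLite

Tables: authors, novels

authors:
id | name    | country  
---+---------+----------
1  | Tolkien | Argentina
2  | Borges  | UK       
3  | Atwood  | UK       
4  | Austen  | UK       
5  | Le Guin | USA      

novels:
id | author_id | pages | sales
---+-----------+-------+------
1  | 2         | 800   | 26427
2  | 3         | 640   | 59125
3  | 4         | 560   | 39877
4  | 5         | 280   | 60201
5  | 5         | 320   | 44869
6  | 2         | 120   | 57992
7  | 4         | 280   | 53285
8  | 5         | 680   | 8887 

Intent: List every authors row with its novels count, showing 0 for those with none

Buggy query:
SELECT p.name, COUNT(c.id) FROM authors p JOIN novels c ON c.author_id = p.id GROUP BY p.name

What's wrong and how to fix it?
Bug: INNER JOIN drops authors rows that have no matching novels rows

Fix: Switch to LEFT JOIN to retain unmatched parent rows

Corrected query:
SELECT p.name, COUNT(c.id) FROM authors p LEFT JOIN novels c ON c.author_id = p.id GROUP BY p.name

Result:
name    | COUNT(c.id)
--------+------------
Atwood  | 1          
Austen  | 2          
Borges  | 2          
Le Guin | 3          
Tolkien | 0          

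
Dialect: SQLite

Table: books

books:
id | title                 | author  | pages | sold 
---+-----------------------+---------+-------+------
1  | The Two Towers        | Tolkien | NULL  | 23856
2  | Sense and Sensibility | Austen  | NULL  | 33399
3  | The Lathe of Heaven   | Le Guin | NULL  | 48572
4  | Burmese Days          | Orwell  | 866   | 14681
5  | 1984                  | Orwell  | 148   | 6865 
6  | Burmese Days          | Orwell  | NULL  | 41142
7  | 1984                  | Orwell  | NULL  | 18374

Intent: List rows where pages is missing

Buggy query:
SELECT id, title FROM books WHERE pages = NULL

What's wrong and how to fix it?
Bug: Comparing to NULL with '=' never matches; NULL = NULL is unknown, not true

Fix: Replace '= NULL' with 'IS NULL'

Corrected query:
SELECT id, title FROM books WHERE pages IS NULL

Result:
id | title                
---+----------------------
1  | The Two Towers       
2  | Sense and Sensibility
3  | The Lathe of Heaven  
6  | Burmese Days         
7  | 1984                 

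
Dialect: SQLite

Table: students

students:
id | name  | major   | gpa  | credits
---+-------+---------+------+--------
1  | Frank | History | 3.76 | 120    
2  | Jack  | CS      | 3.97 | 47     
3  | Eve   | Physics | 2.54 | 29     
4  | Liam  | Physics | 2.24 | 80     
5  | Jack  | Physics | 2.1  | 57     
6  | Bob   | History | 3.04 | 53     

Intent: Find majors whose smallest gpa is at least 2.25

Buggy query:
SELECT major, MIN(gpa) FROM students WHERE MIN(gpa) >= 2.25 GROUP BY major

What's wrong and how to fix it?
Bug: MIN() in WHERE is a misuse of aggregate

Fix: Replace WHERE with HAVING after the GROUP BY

Corrected query:
SELECT major, MIN(gpa) FROM students GROUP BY major HAVING MIN(gpa) >= 2.25

Result:
major   | MIN(gpa)
--------+---------
CS      | 3.97    
History | 3.04    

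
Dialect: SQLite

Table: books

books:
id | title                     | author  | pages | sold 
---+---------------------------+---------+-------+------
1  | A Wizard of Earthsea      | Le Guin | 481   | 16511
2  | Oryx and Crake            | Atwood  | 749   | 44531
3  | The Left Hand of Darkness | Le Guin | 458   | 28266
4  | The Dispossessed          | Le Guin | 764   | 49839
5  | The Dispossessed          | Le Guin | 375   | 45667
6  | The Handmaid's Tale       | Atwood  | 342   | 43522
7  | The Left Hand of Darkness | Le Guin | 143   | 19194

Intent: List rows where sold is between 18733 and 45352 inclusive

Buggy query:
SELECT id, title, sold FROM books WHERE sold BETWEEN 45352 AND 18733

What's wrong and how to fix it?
Bug: The bounds are reversed; BETWEEN a AND b requires a <= b to match anything

Fix: Swap the bounds so the smaller value comes first

Corrected query:
SELECT id, title, sold FROM books WHERE sold BETWEEN 18733 AND 45352

Result:
id | title                     | sold 
---+---------------------------+------
2  | Oryx and Crake            | 44531
3  | The Left Hand of Darkness | 28266
6  | The Handmaid's Tale       | 43522
7  | The Left Hand of Darkness | 19194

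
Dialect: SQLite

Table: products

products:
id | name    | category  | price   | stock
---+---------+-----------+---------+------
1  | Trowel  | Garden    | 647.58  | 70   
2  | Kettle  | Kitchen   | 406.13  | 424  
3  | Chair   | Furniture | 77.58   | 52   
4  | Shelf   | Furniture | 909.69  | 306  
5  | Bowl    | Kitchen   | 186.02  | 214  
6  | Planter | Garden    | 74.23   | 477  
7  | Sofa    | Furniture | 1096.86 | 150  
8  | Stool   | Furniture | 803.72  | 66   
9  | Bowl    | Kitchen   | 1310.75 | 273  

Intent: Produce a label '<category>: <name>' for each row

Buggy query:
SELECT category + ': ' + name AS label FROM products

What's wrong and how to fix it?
Bug: SQLite uses || for string concatenation; + coerces text to numbers (yielding 0)

Fix: Replace + with || to concatenate text

Corrected query:
SELECT category || ': ' || name AS label FROM products

Result:
label           
----------------
Garden: Trowel  
Kitchen: Kettle 
Furniture: Chair
Furniture: Shelf
Kitchen: Bowl   
Garden: Planter 
Furniture: Sofa 
Furniture: Stool
Kitchen: Bowl   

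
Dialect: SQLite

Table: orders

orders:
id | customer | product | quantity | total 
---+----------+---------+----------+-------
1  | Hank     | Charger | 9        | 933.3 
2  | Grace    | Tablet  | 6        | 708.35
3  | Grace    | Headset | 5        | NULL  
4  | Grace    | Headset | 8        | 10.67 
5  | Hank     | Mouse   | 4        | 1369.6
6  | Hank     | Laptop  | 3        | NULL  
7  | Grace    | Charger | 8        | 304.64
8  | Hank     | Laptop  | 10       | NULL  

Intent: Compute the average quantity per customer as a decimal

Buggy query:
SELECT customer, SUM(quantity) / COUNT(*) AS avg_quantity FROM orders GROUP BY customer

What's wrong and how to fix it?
Bug: Both operands are integers, so '/' performs integer division and truncates

Fix: Multiply by 1.0 (or CAST to REAL) to force floating-point division

Corrected query:
SELECT customer, SUM(quantity) * 1.0 / COUNT(*) AS avg_quantity FROM orders GROUP BY customer

Result:
customer | avg_quantity
---------+-------------
Grace    | 6.75        
Hank     | 6.5         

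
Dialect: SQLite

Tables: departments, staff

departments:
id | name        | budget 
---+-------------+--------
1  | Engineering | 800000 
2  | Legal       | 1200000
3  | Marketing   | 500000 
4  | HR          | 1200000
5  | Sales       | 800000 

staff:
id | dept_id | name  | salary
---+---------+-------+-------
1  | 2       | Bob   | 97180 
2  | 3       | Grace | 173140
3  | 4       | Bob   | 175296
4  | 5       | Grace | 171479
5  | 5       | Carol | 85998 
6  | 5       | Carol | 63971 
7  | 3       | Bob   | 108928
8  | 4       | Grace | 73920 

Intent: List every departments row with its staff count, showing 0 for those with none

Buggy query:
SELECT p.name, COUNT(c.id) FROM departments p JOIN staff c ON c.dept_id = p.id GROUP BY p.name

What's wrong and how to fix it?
Bug: An inner join excludes parents with zero children

Fix: Use LEFT JOIN so parents without children still appear (COUNT(c.id) gives 0)

Corrected query:
SELECT p.name, COUNT(c.id) FROM departments p LEFT JOIN staff c ON c.dept_id = p.id GROUP BY p.name

Result:
name        | COUNT(c.id)
------------+------------
Engineering | 0          
HR          | 2          
Legal       | 1          
Marketing   | 2          
Sales       | 3          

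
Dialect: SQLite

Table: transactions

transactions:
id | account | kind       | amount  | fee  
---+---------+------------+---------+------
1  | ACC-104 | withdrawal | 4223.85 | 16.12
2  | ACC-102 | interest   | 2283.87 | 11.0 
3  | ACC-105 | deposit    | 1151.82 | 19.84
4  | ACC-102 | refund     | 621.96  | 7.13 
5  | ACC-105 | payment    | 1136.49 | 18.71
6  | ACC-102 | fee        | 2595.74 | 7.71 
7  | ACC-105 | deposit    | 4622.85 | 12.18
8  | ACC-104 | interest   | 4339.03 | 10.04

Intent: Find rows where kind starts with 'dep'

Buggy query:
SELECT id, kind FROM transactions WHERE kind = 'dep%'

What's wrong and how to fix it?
Bug: Wildcards only work with LIKE; '=' treats '%' as a literal character

Fix: Use LIKE for wildcard pattern matching

Corrected query:
SELECT id, kind FROM transactions WHERE kind LIKE 'dep%'

Result:
id | kind   
---+--------
3  | deposit
7  | deposit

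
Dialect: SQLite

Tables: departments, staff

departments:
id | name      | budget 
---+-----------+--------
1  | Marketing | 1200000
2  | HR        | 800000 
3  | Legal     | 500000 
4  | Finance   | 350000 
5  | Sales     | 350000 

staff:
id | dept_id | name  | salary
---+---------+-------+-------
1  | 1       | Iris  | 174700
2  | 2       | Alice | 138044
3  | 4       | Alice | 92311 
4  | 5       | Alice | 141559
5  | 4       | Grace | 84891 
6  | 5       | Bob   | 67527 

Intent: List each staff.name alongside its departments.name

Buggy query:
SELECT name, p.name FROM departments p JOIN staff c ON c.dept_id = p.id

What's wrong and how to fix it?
Bug: 'name' exists in both joined tables, so the database can't tell which one is meant

Fix: Qualify the column with its table alias (c.name)

Corrected query:
SELECT c.name, p.name FROM departments p JOIN staff c ON c.dept_id = p.id

Result:
name  | name     
------+----------
Iris  | Marketing
Alice | HR       
Alice | Finance  
Alice | Sales    
Grace | Finance  
Bob   | Sales    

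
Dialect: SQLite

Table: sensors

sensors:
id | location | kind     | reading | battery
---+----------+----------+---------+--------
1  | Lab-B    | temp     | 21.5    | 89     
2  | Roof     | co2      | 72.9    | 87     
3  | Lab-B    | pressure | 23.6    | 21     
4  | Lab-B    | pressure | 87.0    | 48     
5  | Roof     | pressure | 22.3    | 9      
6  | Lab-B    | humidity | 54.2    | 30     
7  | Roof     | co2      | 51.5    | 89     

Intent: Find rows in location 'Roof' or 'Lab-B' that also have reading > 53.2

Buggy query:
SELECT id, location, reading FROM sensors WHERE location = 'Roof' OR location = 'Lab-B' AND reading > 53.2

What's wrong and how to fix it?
Bug: AND binds tighter than OR, so this parses as location = 'Roof' OR (location = 'Lab-B' AND reading > 53.2)

Fix: Add parentheses around the OR so the AND applies to both alternatives

Corrected query:
SELECT id, location, reading FROM sensors WHERE (location = 'Roof' OR location = 'Lab-B') AND reading > 53.2

Result:
id | location | reading
---+----------+--------
2  | Roof     | 72.9   
4  | Lab-B    | 87     
6  | Lab-B    | 54.2   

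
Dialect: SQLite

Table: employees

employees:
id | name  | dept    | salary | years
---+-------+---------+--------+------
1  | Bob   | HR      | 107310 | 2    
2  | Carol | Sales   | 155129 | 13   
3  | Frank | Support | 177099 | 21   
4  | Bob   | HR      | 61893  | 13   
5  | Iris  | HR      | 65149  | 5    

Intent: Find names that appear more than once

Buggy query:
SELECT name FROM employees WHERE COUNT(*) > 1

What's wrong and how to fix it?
Bug: COUNT(*) is an aggregate and cannot be used in WHERE

Fix: Group first, then use HAVING for the count condition

Corrected query:
SELECT name FROM employees GROUP BY name HAVING COUNT(*) > 1

Result:
name
----
Bob 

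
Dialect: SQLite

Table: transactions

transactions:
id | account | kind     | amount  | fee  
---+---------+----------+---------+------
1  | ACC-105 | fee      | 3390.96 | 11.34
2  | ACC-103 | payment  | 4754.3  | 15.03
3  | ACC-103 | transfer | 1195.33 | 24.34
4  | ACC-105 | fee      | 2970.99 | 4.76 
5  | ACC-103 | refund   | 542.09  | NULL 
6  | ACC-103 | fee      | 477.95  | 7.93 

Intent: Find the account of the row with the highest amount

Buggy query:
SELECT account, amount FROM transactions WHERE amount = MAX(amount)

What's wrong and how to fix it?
Bug: MAX(amount) is an aggregate and cannot be used directly in WHERE

Fix: Use a subquery: WHERE amount = (SELECT MAX(amount) FROM transactions)

Corrected query:
SELECT account, amount FROM transactions WHERE amount = (SELECT MAX(amount) FROM transactions)

Result:
account | amount
--------+-------
ACC-103 | 4754.3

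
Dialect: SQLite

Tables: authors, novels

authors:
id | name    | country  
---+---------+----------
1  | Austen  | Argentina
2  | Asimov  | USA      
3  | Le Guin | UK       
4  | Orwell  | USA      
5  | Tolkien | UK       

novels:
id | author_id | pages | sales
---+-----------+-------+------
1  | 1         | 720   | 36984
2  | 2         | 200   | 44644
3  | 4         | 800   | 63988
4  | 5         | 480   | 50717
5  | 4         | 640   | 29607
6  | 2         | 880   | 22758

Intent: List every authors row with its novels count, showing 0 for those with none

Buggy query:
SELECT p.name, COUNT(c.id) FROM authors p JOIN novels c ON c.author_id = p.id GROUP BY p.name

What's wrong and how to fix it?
Bug: INNER JOIN drops authors rows that have no matching novels rows

Fix: Switch to LEFT JOIN to retain unmatched parent rows

Corrected query:
SELECT p.name, COUNT(c.id) FROM authors p LEFT JOIN novels c ON c.author_id = p.id GROUP BY p.name

Result:
name    | COUNT(c.id)
--------+------------
Asimov  | 2          
Austen  | 1          
Le Guin | 0          
Orwell  | 2          
Tolkien | 1          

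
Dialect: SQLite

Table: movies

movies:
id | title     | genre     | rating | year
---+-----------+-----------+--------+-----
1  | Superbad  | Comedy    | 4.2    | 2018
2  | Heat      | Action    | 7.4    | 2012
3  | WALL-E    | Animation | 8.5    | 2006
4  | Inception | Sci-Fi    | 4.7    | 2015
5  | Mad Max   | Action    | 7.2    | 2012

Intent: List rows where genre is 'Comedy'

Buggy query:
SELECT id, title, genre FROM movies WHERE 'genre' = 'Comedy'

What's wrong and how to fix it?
Bug: 'genre' in single quotes is a string literal, not the column; the comparison is literal-vs-literal and never true

Fix: Remove the quotes around the column name (or use double quotes for an identifier)

Corrected query:
SELECT id, title, genre FROM movies WHERE genre = 'Comedy'

Result:
id | title    | genre 
---+----------+-------
1  | Superbad | Comedy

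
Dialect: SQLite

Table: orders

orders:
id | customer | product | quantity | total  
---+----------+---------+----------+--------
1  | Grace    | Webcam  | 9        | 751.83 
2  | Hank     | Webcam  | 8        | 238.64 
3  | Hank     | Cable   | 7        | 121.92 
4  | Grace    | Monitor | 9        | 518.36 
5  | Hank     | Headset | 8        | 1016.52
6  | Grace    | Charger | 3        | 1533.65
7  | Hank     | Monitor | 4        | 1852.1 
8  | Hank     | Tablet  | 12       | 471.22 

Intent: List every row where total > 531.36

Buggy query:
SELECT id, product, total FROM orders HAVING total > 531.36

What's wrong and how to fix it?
Bug: This is a non-aggregate query (no GROUP BY, no aggregates), so in SQLite the HAVING clause is invalid here; a row-level condition belongs in WHERE

Fix: Replace HAVING with WHERE since the condition applies to individual rows

Corrected query:
SELECT id, product, total FROM orders WHERE total > 531.36

Result:
id | product | total  
---+---------+--------
1  | Webcam  | 751.83 
5  | Headset | 1016.52
6  | Charger | 1533.65
7  | Monitor | 1852.1 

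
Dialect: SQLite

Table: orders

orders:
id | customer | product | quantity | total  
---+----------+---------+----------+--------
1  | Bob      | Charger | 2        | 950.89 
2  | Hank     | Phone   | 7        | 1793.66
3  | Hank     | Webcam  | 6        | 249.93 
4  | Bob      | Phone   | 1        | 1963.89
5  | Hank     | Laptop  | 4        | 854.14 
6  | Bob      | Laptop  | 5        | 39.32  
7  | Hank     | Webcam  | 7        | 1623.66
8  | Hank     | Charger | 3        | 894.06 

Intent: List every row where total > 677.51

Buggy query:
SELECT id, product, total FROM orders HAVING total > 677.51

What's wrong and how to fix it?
Bug: This is a non-aggregate query (no GROUP BY, no aggregates), so in SQLite the HAVING clause is invalid here; a row-level condition belongs in WHERE

Fix: Replace HAVING with WHERE since the condition applies to individual rows

Corrected query:
SELECT id, product, total FROM orders WHERE total > 677.51

Result:
id | product | total  
---+---------+--------
1  | Charger | 950.89 
2  | Phone   | 1793.66
4  | Phone   | 1963.89
5  | Laptop  | 854.14 
7  | Webcam  | 1623.66
8  | Charger | 894.06 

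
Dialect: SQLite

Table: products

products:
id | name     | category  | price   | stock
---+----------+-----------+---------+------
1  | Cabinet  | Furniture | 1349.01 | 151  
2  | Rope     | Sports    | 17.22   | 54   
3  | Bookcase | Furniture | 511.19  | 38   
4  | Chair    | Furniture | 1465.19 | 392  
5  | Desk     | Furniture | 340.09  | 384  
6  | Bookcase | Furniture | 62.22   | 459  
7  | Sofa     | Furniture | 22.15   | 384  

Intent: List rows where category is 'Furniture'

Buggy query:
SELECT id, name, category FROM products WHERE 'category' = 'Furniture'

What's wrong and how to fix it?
Bug: 'category' in single quotes is a string literal, not the column; the comparison is literal-vs-literal and never true

Fix: Reference the column as category without single quotes

Corrected query:
SELECT id, name, category FROM products WHERE category = 'Furniture'

Result:
id | name     | category 
---+----------+----------
1  | Cabinet  | Furniture
3  | Bookcase | Furniture
4  | Chair    | Furniture
5  | Desk     | Furniture
6  | Bookcase | Furniture
7  | Sofa     | Furniture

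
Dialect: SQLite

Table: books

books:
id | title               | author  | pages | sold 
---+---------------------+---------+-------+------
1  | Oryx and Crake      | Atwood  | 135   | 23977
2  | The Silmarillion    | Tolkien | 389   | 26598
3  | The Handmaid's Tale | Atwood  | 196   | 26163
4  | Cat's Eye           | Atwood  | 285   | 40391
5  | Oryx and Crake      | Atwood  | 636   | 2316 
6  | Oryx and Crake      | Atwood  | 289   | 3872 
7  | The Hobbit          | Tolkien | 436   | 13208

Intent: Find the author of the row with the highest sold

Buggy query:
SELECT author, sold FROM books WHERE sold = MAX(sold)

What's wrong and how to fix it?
Bug: WHERE is evaluated per row; an aggregate over the whole table isn't defined there

Fix: Wrap MAX in a scalar subquery so WHERE compares against a single value

Corrected query:
SELECT author, sold FROM books WHERE sold = (SELECT MAX(sold) FROM books)

Result:
author | sold 
-------+------
Atwood | 40391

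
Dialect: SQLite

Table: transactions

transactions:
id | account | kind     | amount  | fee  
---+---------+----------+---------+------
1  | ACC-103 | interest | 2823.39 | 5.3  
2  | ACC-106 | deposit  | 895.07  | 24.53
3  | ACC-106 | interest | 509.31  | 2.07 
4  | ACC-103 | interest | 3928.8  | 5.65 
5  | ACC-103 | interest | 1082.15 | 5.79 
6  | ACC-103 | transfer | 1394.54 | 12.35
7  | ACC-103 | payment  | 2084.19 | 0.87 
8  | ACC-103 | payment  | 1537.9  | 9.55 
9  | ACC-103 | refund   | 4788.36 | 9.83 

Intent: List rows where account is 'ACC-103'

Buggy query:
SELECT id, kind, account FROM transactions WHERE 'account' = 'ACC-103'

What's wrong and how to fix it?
Bug: Single quotes denote string literals in SQL; the column name is being compared as a constant string

Fix: Remove the quotes around the column name (or use double quotes for an identifier)

Corrected query:
SELECT id, kind, account FROM transactions WHERE account = 'ACC-103'

Result:
id | kind     | account
---+----------+--------
1  | interest | ACC-103
4  | interest | ACC-103
5  | interest | ACC-103
6  | transfer | ACC-103
7  | payment  | ACC-103
8  | payment  | ACC-103
9  | refund   | ACC-103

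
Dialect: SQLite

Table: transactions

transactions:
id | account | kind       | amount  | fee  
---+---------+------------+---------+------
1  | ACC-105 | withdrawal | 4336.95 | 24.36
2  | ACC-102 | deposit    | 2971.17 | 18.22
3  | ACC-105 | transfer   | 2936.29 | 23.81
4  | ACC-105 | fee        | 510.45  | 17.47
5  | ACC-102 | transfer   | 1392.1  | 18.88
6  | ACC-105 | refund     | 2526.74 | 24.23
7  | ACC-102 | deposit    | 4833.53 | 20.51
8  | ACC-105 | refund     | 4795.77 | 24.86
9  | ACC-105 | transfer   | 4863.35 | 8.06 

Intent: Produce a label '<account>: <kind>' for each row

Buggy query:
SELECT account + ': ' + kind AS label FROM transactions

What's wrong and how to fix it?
Bug: SQLite uses || for string concatenation; + coerces text to numbers (yielding 0)

Fix: Replace + with || to concatenate text

Corrected query:
SELECT account || ': ' || kind AS label FROM transactions

Result:
label              
-------------------
ACC-105: withdrawal
ACC-102: deposit   
ACC-105: transfer  
ACC-105: fee       
ACC-102: transfer  
ACC-105: refund    
ACC-102: deposit   
ACC-105: refund    
ACC-105: transfer  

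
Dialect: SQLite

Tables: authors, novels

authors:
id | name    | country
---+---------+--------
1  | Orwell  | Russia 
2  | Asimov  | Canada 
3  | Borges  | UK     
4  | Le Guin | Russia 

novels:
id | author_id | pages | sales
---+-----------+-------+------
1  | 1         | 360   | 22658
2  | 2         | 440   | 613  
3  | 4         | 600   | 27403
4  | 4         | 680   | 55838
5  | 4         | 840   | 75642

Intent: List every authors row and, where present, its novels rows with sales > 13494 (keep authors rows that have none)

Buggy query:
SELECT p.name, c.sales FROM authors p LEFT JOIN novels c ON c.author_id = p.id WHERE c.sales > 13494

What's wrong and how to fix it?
Bug: Filtering c.sales in WHERE discards the NULL rows produced by LEFT JOIN, turning it into an inner join

Fix: Put 'c.sales > 13494' in the JOIN's ON clause instead of WHERE

Corrected query:
SELECT p.name, c.sales FROM authors p LEFT JOIN novels c ON c.author_id = p.id AND c.sales > 13494

Result:
name    | sales
--------+------
Orwell  | 22658
Asimov  | NULL 
Borges  | NULL 
Le Guin | 27403
Le Guin | 55838
Le Guin | 75642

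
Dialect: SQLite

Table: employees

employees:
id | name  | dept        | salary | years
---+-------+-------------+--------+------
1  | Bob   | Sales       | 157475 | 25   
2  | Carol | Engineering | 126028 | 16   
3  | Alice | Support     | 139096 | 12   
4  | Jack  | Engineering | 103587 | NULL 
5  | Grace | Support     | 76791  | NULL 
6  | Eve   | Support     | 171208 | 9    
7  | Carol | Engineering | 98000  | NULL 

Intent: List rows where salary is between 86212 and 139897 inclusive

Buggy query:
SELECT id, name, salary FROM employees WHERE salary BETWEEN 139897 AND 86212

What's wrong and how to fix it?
Bug: The bounds are reversed; BETWEEN a AND b requires a <= b to match anything

Fix: Write BETWEEN 86212 AND 139897

Corrected query:
SELECT id, name, salary FROM employees WHERE salary BETWEEN 86212 AND 139897

Result:
id | name  | salary
---+-------+-------
2  | Carol | 126028
3  | Alice | 139096
4  | Jack  | 103587
7  | Carol | 98000 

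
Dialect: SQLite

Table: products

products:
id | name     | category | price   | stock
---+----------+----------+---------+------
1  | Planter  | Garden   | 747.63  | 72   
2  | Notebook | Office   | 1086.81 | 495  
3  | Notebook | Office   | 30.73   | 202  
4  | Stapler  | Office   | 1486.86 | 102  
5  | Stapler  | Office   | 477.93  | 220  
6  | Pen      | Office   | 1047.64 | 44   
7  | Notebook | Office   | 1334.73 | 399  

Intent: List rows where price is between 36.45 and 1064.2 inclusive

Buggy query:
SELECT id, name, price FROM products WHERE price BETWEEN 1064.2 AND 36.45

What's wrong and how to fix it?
Bug: The bounds are reversed; BETWEEN a AND b requires a <= b to match anything

Fix: Write BETWEEN 36.45 AND 1064.2

Corrected query:
SELECT id, name, price FROM products WHERE price BETWEEN 36.45 AND 1064.2

Result:
id | name    | price  
---+---------+--------
1  | Planter | 747.63 
5  | Stapler | 477.93 
6  | Pen     | 1047.64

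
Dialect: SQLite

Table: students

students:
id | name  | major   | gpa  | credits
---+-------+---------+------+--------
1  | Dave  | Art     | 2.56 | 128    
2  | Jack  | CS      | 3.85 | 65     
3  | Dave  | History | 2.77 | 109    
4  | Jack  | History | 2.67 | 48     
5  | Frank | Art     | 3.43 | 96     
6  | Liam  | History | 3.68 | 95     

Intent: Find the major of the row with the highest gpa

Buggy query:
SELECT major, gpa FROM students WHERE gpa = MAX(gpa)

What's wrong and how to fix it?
Bug: WHERE is evaluated per row; an aggregate over the whole table isn't defined there

Fix: Wrap MAX in a scalar subquery so WHERE compares against a single value

Corrected query:
SELECT major, gpa FROM students WHERE gpa = (SELECT MAX(gpa) FROM students)

Result:
major | gpa 
------+-----
CS    | 3.85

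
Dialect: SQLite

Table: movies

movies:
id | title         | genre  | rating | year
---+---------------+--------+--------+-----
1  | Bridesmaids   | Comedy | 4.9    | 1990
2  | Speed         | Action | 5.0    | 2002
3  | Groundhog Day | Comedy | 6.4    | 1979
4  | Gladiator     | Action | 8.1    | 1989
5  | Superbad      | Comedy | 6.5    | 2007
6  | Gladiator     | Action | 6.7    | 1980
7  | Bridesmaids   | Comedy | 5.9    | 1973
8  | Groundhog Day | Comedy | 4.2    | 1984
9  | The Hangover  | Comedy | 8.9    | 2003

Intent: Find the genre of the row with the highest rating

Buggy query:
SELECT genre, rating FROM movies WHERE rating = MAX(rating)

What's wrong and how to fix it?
Bug: MAX(rating) is an aggregate and cannot be used directly in WHERE

Fix: Wrap MAX in a scalar subquery so WHERE compares against a single value

Corrected query:
SELECT genre, rating FROM movies WHERE rating = (SELECT MAX(rating) FROM movies)

Result:
genre  | rating
-------+-------
Comedy | 8.9   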